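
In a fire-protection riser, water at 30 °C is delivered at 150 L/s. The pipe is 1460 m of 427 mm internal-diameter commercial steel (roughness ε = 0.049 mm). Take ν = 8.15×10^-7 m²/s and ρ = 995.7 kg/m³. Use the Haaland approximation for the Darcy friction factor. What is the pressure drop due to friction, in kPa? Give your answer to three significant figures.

V = 4Q/(πD²) = 4·0.150/(π·0.427²) = 1.047 m/s
Re = VD/ν = 1.047·0.427/8.15×10^-7 = 5.49×10^5 → turbulent
ε/D = 0.049/427 = 1.15×10^-4
Haaland: f = 0.01428
h_f = f(L/D)V²/(2g) = 0.01428·(1460/0.427)·1.047²/(2·9.81) = 2.731 m
Δp = ρg·h_f = 995.7·9.81·2.731 = 26.68 kPa

Δp ≈ 26.7 kPa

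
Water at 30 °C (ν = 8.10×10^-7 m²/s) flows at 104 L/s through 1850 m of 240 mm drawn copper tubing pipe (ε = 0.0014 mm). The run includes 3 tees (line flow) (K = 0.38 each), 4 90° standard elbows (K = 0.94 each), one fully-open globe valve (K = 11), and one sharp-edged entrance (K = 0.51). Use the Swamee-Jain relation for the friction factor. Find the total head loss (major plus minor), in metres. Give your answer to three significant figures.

H_L ≈ 30.4 m

V = 4Q/(πD²) = 2.299 m/s; V²/2g = 0.2694 m
Re = 6.81×10^5, ε/D = 5.83×10^-6 → f = 0.01251 (Swamee-Jain)
Major: h_f = f(L/D)·V²/2g = 0.01251·7708·0.2694 = 25.98 m
Minor: ΣK = 16.4; h_m = ΣK·V²/2g = 4.420 m
Total H_L = 25.98 + 4.420 = 30.40 m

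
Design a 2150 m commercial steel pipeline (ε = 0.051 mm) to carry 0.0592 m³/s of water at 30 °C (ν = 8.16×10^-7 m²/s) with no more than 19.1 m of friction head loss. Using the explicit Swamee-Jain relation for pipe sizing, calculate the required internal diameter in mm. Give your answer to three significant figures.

D ≈ 224 mm

Swamee-Jain (Type III): D = 0.66·[ε^1.25·(LQ²/(gh_f))^4.75 + ν·Q^9.4·(L/(gh_f))^5.2]^0.04
LQ²/(gh_f) = 0.04021; L/(gh_f) = 11.47
Term 1 = ε^1.25·(…)^4.75 = 1.01×10^-12; Term 2 = ν·Q^9.4·(…)^5.2 = 7.62×10^-13
D = 0.66·(1.01×10^-12 + 7.62×10^-13)^0.04 = 0.2236 m = 224 mm
Check: V = 1.51 m/s, Re = 4.13×10^5, f = 0.01603, h_f = 17.8 m ≈ 19.1 m ✓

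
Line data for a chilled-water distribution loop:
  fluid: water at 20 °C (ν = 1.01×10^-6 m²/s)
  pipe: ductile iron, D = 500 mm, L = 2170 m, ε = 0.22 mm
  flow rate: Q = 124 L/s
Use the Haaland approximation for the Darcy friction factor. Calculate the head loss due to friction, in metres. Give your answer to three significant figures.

h_f ≈ 1.56 m

V = 4Q/(πD²) = 4·0.124/(π·0.500²) = 0.6315 m/s
Re = VD/ν = 0.6315·0.500/1.01×10^-6 = 3.13×10^5 → turbulent
ε/D = 0.22/500 = 4.40×10^-4
Haaland: f = 0.01767
h_f = f(L/D)V²/(2g) = 0.01767·(2170/0.500)·0.6315²/(2·9.81) = 1.558 m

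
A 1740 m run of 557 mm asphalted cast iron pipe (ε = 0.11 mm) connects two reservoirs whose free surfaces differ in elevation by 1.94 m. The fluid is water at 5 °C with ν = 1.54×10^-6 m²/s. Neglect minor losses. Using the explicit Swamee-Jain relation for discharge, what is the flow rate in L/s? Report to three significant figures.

Swamee-Jain (Type II): Q = -0.965·√(gD⁵h_f/L)·ln[ε/(3.7D) + √(3.17ν²L/(gD³h_f))]
√(gD⁵h_f/L) = √(9.81·0.557⁵·1.94/1740) = 0.02422
ε/(3.7D) = 5.34×10^-5; √(3.17ν²L/(gD³h_f)) = 6.31×10^-5
Q = -0.965·0.02422·ln(1.164×10^-4) = 0.2117 m³/s
Check: V = 0.869 m/s, Re = 3.14×10^5, f = 0.01621, h_f = 1.95 m ≈ 1.94 m ✓

Q ≈ 212 L/s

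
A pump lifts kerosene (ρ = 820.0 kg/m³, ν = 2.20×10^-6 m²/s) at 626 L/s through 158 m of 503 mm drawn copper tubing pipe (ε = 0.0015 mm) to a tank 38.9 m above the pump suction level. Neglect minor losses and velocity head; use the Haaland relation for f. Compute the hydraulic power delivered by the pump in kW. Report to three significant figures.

V = 4Q/(πD²) = 3.150 m/s; Re = 7.20×10^5; ε/D = 2.98×10^-6; f = 0.01229
h_f = f(L/D)V²/2g = 1.953 m
Total head H = z + h_f = 38.9 + 1.953 = 40.85 m
P_hyd = ρgQH = 820.0·9.81·0.626·40.85 = 205.7 kW

P_hyd ≈ 206 kW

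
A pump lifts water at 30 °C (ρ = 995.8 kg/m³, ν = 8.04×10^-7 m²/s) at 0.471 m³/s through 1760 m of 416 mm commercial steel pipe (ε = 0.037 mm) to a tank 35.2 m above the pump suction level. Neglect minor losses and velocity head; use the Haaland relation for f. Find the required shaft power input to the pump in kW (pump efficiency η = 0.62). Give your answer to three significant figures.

P_shaft ≈ 504 kW

V = 4Q/(πD²) = 3.465 m/s; Re = 1.79×10^6; ε/D = 8.89×10^-5; f = 0.01261
h_f = f(L/D)V²/2g = 32.66 m
Total head H = z + h_f = 35.2 + 32.66 = 67.86 m
P_hyd = ρgQH = 995.8·9.81·0.471·67.86 = 312.2 kW
P_shaft = P_hyd/η = 312.2/0.62 = 503.6 kW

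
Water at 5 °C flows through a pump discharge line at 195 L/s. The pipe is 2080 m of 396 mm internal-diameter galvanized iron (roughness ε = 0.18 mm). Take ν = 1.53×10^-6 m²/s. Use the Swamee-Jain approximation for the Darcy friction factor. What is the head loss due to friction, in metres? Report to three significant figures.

V = 4Q/(πD²) = 4·0.195/(π·0.396²) = 1.583 m/s
Re = VD/ν = 1.583·0.396/1.53×10^-6 = 4.10×10^5 → turbulent
ε/D = 0.18/396 = 4.55×10^-4
Swamee-Jain: f = 0.01769
h_f = f(L/D)V²/(2g) = 0.01769·(2080/0.396)·1.583²/(2·9.81) = 11.87 m

h_f ≈ 11.9 m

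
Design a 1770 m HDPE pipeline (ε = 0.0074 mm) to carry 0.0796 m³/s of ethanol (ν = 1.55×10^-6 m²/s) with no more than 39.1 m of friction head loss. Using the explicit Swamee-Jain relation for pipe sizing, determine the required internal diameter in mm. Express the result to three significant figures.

D ≈ 206 mm

Swamee-Jain (Type III): D = 0.66·[ε^1.25·(LQ²/(gh_f))^4.75 + ν·Q^9.4·(L/(gh_f))^5.2]^0.04
LQ²/(gh_f) = 0.02924; L/(gh_f) = 4.615
Term 1 = ε^1.25·(…)^4.75 = 1.99×10^-14; Term 2 = ν·Q^9.4·(…)^5.2 = 2.05×10^-13
D = 0.66·(1.99×10^-14 + 2.05×10^-13)^0.04 = 0.2059 m = 206 mm
Check: V = 2.39 m/s, Re = 3.18×10^5, f = 0.01465, h_f = 36.7 m ≈ 39.1 m ✓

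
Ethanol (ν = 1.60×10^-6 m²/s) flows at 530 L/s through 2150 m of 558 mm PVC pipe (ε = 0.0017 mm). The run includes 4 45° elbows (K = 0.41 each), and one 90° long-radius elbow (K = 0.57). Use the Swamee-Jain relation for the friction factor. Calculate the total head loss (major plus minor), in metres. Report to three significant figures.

H_L ≈ 11.8 m

V = 4Q/(πD²) = 2.167 m/s; V²/2g = 0.2394 m
Re = 7.56×10^5, ε/D = 3.05×10^-6 → f = 0.01224 (Swamee-Jain)
Major: h_f = f(L/D)·V²/2g = 0.01224·3853·0.2394 = 11.29 m
Minor: ΣK = 2.21; h_m = ΣK·V²/2g = 0.5291 m
Total H_L = 11.29 + 0.5291 = 11.82 m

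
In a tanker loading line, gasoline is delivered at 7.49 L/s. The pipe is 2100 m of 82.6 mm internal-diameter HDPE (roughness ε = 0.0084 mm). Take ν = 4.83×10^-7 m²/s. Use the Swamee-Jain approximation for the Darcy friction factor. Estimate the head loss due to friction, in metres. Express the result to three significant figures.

h_f ≈ 40.4 m

V = 4Q/(πD²) = 4·0.00749/(π·0.0826²) = 1.398 m/s
Re = VD/ν = 1.398·0.0826/4.83×10^-7 = 2.39×10^5 → turbulent
ε/D = 0.0084/82.6 = 1.02×10^-4
Swamee-Jain: f = 0.01596
h_f = f(L/D)V²/(2g) = 0.01596·(2100/0.0826)·1.398²/(2·9.81) = 40.42 m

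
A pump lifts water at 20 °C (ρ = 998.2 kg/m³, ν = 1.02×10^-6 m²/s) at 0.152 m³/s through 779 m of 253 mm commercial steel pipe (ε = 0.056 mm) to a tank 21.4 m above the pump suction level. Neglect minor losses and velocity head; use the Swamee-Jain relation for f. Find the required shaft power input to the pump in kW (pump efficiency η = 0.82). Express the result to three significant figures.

P_shaft ≈ 78.6 kW

V = 4Q/(πD²) = 3.024 m/s; Re = 7.50×10^5; ε/D = 2.21×10^-4; f = 0.01525
h_f = f(L/D)V²/2g = 21.88 m
Total head H = z + h_f = 21.4 + 21.88 = 43.28 m
P_hyd = ρgQH = 998.2·9.81·0.152·43.28 = 64.42 kW
P_shaft = P_hyd/η = 64.42/0.82 = 78.56 kW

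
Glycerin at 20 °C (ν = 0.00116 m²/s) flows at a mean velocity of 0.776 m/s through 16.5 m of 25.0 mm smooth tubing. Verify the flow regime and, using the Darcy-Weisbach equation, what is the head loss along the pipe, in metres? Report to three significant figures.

h_f ≈ 77.5 m

Re = VD/ν = 0.776·0.02500/0.00116 = 16.7 → laminar (Re < 2300)
f = 64/Re = 3.827
h_f = f(L/D)V²/(2g) = 3.827·(16.5/0.02500)·0.776²/(2·9.81) = 77.52 m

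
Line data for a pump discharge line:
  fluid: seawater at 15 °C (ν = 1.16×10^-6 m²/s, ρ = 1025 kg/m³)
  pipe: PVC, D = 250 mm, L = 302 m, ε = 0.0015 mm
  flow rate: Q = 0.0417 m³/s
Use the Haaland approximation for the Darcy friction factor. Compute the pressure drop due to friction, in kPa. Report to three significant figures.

V = 4Q/(πD²) = 4·0.0417/(π·0.250²) = 0.8495 m/s
Re = VD/ν = 0.8495·0.250/1.16×10^-6 = 1.83×10^5 → turbulent
ε/D = 0.0015/250 = 6.00×10^-6
Haaland: f = 0.01580
h_f = f(L/D)V²/(2g) = 0.01580·(302/0.250)·0.8495²/(2·9.81) = 0.7021 m
Δp = ρg·h_f = 1025·9.81·0.7021 = 7.060 kPa

Δp ≈ 7.06 kPa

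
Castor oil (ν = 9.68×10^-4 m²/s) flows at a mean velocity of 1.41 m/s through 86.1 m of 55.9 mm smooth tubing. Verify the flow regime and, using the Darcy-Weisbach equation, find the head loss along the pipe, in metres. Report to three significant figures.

Re = VD/ν = 1.41·0.05590/9.68×10^-4 = 81.4 → laminar (Re < 2300)
f = 64/Re = 0.7860
h_f = f(L/D)V²/(2g) = 0.7860·(86.1/0.05590)·1.41²/(2·9.81) = 122.7 m

h_f ≈ 123 m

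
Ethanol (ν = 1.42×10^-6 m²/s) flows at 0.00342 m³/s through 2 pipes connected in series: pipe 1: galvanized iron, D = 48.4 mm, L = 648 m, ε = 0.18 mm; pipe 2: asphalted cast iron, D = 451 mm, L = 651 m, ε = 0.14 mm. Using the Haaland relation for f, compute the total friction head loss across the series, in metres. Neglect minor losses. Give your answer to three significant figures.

H ≈ 69.5 m

Pipe 1: V = 1.859 m/s, Re = 6.34×10^4, ε/D = 0.00372, f = 0.02945, h_1 = f(L/D)V²/2g = 69.45 m
Pipe 2: V = 0.02141 m/s, Re = 6800, ε/D = 3.10×10^-4, f = 0.03473, h_2 = f(L/D)V²/2g = 0.001171 m
Series → Q common, losses add: H = Σh = 69.45 m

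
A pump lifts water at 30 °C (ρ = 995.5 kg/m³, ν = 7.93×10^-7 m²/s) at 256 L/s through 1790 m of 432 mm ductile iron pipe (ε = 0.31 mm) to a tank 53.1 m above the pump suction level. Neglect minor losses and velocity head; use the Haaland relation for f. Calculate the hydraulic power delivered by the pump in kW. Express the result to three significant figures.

P_hyd ≈ 163 kW

V = 4Q/(πD²) = 1.747 m/s; Re = 9.51×10^5; ε/D = 7.18×10^-4; f = 0.01853
h_f = f(L/D)V²/2g = 11.94 m
Total head H = z + h_f = 53.1 + 11.94 = 65.04 m
P_hyd = ρgQH = 995.5·9.81·0.256·65.04 = 162.6 kW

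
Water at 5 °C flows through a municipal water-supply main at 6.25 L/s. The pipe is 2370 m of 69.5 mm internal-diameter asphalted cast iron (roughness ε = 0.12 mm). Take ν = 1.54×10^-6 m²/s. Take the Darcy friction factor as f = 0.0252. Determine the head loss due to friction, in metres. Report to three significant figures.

V = 4Q/(πD²) = 4·0.00625/(π·0.0695²) = 1.647 m/s
h_f = f(L/D)V²/(2g) = 0.02520·(2370/0.0695)·1.647²/(2·9.81) = 118.9 m

h_f ≈ 119 m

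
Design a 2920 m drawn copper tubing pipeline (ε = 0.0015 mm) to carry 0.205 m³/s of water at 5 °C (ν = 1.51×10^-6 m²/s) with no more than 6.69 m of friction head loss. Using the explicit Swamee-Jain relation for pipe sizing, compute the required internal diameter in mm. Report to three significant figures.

Swamee-Jain (Type III): D = 0.66·[ε^1.25·(LQ²/(gh_f))^4.75 + ν·Q^9.4·(L/(gh_f))^5.2]^0.04
LQ²/(gh_f) = 1.870; L/(gh_f) = 44.49
Term 1 = ε^1.25·(…)^4.75 = 1.03×10^-6; Term 2 = ν·Q^9.4·(…)^5.2 = 1.91×10^-4
D = 0.66·(1.03×10^-6 + 1.91×10^-4)^0.04 = 0.4687 m = 469 mm
Check: V = 1.19 m/s, Re = 3.69×10^5, f = 0.01388, h_f = 6.22 m ≈ 6.69 m ✓

D ≈ 469 mm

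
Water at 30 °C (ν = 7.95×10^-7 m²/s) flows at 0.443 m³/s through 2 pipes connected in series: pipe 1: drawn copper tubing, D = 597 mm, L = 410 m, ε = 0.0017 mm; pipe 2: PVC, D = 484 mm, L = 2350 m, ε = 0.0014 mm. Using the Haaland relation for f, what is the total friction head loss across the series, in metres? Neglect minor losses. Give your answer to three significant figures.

Pipe 1: V = 1.583 m/s, Re = 1.19×10^6, ε/D = 2.85×10^-6, f = 0.01131, h_1 = f(L/D)V²/2g = 0.9915 m
Pipe 2: V = 2.408 m/s, Re = 1.47×10^6, ε/D = 2.89×10^-6, f = 0.01094, h_2 = f(L/D)V²/2g = 15.69 m
Series → Q common, losses add: H = Σh = 16.68 m

H ≈ 16.7 m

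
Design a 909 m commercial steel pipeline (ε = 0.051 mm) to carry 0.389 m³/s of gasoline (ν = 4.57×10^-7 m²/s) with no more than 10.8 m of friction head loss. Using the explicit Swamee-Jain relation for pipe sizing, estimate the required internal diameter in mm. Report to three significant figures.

Swamee-Jain (Type III): D = 0.66·[ε^1.25·(LQ²/(gh_f))^4.75 + ν·Q^9.4·(L/(gh_f))^5.2]^0.04
LQ²/(gh_f) = 1.298; L/(gh_f) = 8.580
Term 1 = ε^1.25·(…)^4.75 = 1.49×10^-5; Term 2 = ν·Q^9.4·(…)^5.2 = 4.57×10^-6
D = 0.66·(1.49×10^-5 + 4.57×10^-6)^0.04 = 0.4277 m = 428 mm
Check: V = 2.71 m/s, Re = 2.53×10^6, f = 0.01306, h_f = 10.4 m ≈ 10.8 m ✓

D ≈ 428 mm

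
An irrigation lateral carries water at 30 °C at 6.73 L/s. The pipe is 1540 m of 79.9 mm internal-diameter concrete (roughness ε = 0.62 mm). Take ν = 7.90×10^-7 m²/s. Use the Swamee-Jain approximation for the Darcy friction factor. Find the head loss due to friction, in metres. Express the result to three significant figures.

h_f ≈ 63.0 m

V = 4Q/(πD²) = 4·0.00673/(π·0.0799²) = 1.342 m/s
Re = VD/ν = 1.342·0.0799/7.90×10^-7 = 1.36×10^5 → turbulent
ε/D = 0.62/79.9 = 0.00776
Swamee-Jain: f = 0.03558
h_f = f(L/D)V²/(2g) = 0.03558·(1540/0.0799)·1.342²/(2·9.81) = 62.97 m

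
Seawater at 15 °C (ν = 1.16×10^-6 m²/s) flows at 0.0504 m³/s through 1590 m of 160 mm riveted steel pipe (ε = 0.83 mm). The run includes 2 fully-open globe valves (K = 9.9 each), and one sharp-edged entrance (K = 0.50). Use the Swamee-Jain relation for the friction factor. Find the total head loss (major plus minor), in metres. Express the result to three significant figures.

V = 4Q/(πD²) = 2.507 m/s; V²/2g = 0.3203 m
Re = 3.46×10^5, ε/D = 0.00519 → f = 0.03110 (Swamee-Jain)
Major: h_f = f(L/D)·V²/2g = 0.03110·9938·0.3203 = 98.98 m
Minor: ΣK = 20.3; h_m = ΣK·V²/2g = 6.501 m
Total H_L = 98.98 + 6.501 = 105.5 m

H_L ≈ 105 m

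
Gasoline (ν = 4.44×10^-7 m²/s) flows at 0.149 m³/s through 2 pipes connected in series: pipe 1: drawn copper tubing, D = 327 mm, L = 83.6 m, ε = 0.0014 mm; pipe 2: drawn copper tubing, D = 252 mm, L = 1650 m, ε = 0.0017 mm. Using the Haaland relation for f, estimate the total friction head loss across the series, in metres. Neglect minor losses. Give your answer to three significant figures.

Pipe 1: V = 1.774 m/s, Re = 1.31×10^6, ε/D = 4.28×10^-6, f = 0.01117, h_1 = f(L/D)V²/2g = 0.4581 m
Pipe 2: V = 2.987 m/s, Re = 1.70×10^6, ε/D = 6.75×10^-6, f = 0.01079, h_2 = f(L/D)V²/2g = 32.15 m
Series → Q common, losses add: H = Σh = 32.61 m

H ≈ 32.6 m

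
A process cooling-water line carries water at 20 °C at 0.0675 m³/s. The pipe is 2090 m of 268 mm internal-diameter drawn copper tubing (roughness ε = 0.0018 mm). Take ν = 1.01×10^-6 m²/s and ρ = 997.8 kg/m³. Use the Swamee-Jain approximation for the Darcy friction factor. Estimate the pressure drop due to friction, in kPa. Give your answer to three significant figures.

V = 4Q/(πD²) = 4·0.0675/(π·0.268²) = 1.197 m/s
Re = VD/ν = 1.197·0.268/1.01×10^-6 = 3.18×10^5 → turbulent
ε/D = 0.0018/268 = 6.72×10^-6
Swamee-Jain: f = 0.01430
h_f = f(L/D)V²/(2g) = 0.01430·(2090/0.268)·1.197²/(2·9.81) = 8.141 m
Δp = ρg·h_f = 997.8·9.81·8.141 = 79.69 kPa

Δp ≈ 79.7 kPa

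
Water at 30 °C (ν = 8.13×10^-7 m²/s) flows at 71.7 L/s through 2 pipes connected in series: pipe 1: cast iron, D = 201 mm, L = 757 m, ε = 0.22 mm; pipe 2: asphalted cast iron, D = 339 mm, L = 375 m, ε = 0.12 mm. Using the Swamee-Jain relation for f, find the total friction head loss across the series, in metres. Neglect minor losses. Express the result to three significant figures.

H ≈ 20.9 m

Pipe 1: V = 2.260 m/s, Re = 5.59×10^5, ε/D = 0.00109, f = 0.02069, h_1 = f(L/D)V²/2g = 20.28 m
Pipe 2: V = 0.7944 m/s, Re = 3.31×10^5, ε/D = 3.54×10^-4, f = 0.01729, h_2 = f(L/D)V²/2g = 0.6150 m
Series → Q common, losses add: H = Σh = 20.90 m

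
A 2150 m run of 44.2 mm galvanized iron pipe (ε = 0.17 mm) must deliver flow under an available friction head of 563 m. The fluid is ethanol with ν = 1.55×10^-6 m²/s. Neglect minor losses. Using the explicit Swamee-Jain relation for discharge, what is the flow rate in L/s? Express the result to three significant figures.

Q ≈ 4.26 L/s

Swamee-Jain (Type II): Q = -0.965·√(gD⁵h_f/L)·ln[ε/(3.7D) + √(3.17ν²L/(gD³h_f))]
√(gD⁵h_f/L) = √(9.81·0.0442⁵·563/2150) = 6.583×10^-4
ε/(3.7D) = 0.00104; √(3.17ν²L/(gD³h_f)) = 1.85×10^-4
Q = -0.965·6.583×10^-4·ln(0.001225) = 0.004259 m³/s
Check: V = 2.78 m/s, Re = 7.92×10^4, f = 0.02976, h_f = 569 m ≈ 563 m ✓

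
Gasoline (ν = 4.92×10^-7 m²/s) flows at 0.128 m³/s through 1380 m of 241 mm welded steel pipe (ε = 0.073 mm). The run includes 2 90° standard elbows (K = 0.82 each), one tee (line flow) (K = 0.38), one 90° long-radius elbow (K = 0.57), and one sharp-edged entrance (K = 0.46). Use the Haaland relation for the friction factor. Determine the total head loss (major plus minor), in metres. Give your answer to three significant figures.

V = 4Q/(πD²) = 2.806 m/s; V²/2g = 0.4013 m
Re = 1.37×10^6, ε/D = 3.03×10^-4 → f = 0.01547 (Haaland)
Major: h_f = f(L/D)·V²/2g = 0.01547·5726·0.4013 = 35.54 m
Minor: ΣK = 3.05; h_m = ΣK·V²/2g = 1.224 m
Total H_L = 35.54 + 1.224 = 36.76 m

H_L ≈ 36.8 m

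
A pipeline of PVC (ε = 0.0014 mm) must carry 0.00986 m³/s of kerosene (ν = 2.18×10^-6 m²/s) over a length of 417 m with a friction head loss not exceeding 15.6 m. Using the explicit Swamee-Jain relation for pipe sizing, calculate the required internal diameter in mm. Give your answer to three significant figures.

D ≈ 85.0 mm

Swamee-Jain (Type III): D = 0.66·[ε^1.25·(LQ²/(gh_f))^4.75 + ν·Q^9.4·(L/(gh_f))^5.2]^0.04
LQ²/(gh_f) = 2.649×10^-4; L/(gh_f) = 2.725
Term 1 = ε^1.25·(…)^4.75 = 4.92×10^-25; Term 2 = ν·Q^9.4·(…)^5.2 = 5.55×10^-23
D = 0.66·(4.92×10^-25 + 5.55×10^-23)^0.04 = 0.08501 m = 85.0 mm
Check: V = 1.74 m/s, Re = 6.77×10^4, f = 0.01949, h_f = 14.7 m ≈ 15.6 m ✓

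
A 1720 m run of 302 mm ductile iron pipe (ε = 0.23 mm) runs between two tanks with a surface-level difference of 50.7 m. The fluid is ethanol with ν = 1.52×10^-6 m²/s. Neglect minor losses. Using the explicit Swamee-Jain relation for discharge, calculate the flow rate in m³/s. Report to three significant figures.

Swamee-Jain (Type II): Q = -0.965·√(gD⁵h_f/L)·ln[ε/(3.7D) + √(3.17ν²L/(gD³h_f))]
√(gD⁵h_f/L) = √(9.81·0.302⁵·50.7/1720) = 0.02695
ε/(3.7D) = 2.06×10^-4; √(3.17ν²L/(gD³h_f)) = 3.03×10^-5
Q = -0.965·0.02695·ln(2.362×10^-4) = 0.2172 m³/s
Check: V = 3.03 m/s, Re = 6.02×10^5, f = 0.01912, h_f = 51.0 m ≈ 50.7 m ✓

Q ≈ 0.217 m³/s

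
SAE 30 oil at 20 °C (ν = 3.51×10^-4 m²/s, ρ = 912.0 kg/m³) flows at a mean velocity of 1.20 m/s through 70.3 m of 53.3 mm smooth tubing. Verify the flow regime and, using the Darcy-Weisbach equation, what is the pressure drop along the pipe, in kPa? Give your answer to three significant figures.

Δp ≈ 304 kPa

Re = VD/ν = 1.20·0.05330/3.51×10^-4 = 182 → laminar (Re < 2300)
f = 64/Re = 0.3512
h_f = f(L/D)V²/(2g) = 0.3512·(70.3/0.05330)·1.20²/(2·9.81) = 34.00 m
Δp = ρg·h_f = 912.0·9.81·34.00 = 304.2 kPa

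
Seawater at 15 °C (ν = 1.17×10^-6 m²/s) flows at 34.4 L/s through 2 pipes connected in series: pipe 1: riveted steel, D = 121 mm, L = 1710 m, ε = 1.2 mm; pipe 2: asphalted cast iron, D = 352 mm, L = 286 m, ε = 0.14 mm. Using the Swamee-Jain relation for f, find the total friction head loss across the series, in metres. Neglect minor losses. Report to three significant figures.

Pipe 1: V = 2.992 m/s, Re = 3.09×10^5, ε/D = 0.00992, f = 0.03811, h_1 = f(L/D)V²/2g = 245.7 m
Pipe 2: V = 0.3535 m/s, Re = 1.06×10^5, ε/D = 3.98×10^-4, f = 0.01979, h_2 = f(L/D)V²/2g = 0.1024 m
Series → Q common, losses add: H = Σh = 245.8 m

H ≈ 246 m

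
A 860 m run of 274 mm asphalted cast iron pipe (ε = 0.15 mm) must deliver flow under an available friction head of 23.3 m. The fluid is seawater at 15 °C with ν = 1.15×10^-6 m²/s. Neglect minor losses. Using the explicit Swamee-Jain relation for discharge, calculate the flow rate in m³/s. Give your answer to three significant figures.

Swamee-Jain (Type II): Q = -0.965·√(gD⁵h_f/L)·ln[ε/(3.7D) + √(3.17ν²L/(gD³h_f))]
√(gD⁵h_f/L) = √(9.81·0.274⁵·23.3/860) = 0.02026
ε/(3.7D) = 1.48×10^-4; √(3.17ν²L/(gD³h_f)) = 2.77×10^-5
Q = -0.965·0.02026·ln(1.756×10^-4) = 0.1691 m³/s
Check: V = 2.87 m/s, Re = 6.83×10^5, f = 0.01783, h_f = 23.4 m ≈ 23.3 m ✓

Q ≈ 0.169 m³/s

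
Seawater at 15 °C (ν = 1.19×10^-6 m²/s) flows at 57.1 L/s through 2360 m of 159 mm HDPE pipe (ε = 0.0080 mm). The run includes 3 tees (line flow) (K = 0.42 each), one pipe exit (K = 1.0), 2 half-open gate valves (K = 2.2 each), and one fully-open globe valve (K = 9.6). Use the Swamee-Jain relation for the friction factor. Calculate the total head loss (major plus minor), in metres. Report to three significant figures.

V = 4Q/(πD²) = 2.876 m/s; V²/2g = 0.4215 m
Re = 3.84×10^5, ε/D = 5.03×10^-5 → f = 0.01438 (Swamee-Jain)
Major: h_f = f(L/D)·V²/2g = 0.01438·14843·0.4215 = 89.96 m
Minor: ΣK = 16.3; h_m = ΣK·V²/2g = 6.854 m
Total H_L = 89.96 + 6.854 = 96.81 m

H_L ≈ 96.8 m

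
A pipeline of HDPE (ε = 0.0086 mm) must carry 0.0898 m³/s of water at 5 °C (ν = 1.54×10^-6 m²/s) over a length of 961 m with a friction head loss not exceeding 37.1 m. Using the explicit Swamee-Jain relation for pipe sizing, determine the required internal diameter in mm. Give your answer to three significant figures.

D ≈ 192 mm

Swamee-Jain (Type III): D = 0.66·[ε^1.25·(LQ²/(gh_f))^4.75 + ν·Q^9.4·(L/(gh_f))^5.2]^0.04
LQ²/(gh_f) = 0.02129; L/(gh_f) = 2.640
Term 1 = ε^1.25·(…)^4.75 = 5.34×10^-15; Term 2 = ν·Q^9.4·(…)^5.2 = 3.48×10^-14
D = 0.66·(5.34×10^-15 + 3.48×10^-14)^0.04 = 0.1922 m = 192 mm
Check: V = 3.10 m/s, Re = 3.86×10^5, f = 0.01430, h_f = 34.9 m ≈ 37.1 m ✓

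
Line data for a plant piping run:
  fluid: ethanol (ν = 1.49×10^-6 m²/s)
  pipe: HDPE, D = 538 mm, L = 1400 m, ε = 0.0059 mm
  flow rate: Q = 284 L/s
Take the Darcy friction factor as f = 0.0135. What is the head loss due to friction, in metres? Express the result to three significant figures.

h_f ≈ 2.79 m

V = 4Q/(πD²) = 4·0.284/(π·0.538²) = 1.249 m/s
h_f = f(L/D)V²/(2g) = 0.01350·(1400/0.538)·1.249²/(2·9.81) = 2.795 m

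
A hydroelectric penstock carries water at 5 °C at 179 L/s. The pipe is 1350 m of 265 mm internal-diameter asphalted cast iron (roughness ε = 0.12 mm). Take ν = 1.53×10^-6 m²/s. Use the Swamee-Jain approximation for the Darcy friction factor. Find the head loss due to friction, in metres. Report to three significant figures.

h_f ≈ 47.5 m

V = 4Q/(πD²) = 4·0.179/(π·0.265²) = 3.245 m/s
Re = VD/ν = 3.245·0.265/1.53×10^-6 = 5.62×10^5 → turbulent
ε/D = 0.12/265 = 4.53×10^-4
Swamee-Jain: f = 0.01737
h_f = f(L/D)V²/(2g) = 0.01737·(1350/0.265)·3.245²/(2·9.81) = 47.50 m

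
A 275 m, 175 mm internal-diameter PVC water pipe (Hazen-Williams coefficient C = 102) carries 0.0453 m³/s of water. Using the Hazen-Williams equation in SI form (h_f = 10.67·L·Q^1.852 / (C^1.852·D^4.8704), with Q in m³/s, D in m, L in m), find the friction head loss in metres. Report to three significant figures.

h_f = 10.67·275·0.0453^1.852 / (102^1.852·0.175^4.8704) = 8.818 m

h_f ≈ 8.82 m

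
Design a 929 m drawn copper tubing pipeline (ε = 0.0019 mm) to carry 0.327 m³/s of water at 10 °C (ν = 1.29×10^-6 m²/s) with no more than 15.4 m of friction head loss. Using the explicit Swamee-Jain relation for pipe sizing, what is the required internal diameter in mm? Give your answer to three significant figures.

D ≈ 368 mm

Swamee-Jain (Type III): D = 0.66·[ε^1.25·(LQ²/(gh_f))^4.75 + ν·Q^9.4·(L/(gh_f))^5.2]^0.04
LQ²/(gh_f) = 0.6575; L/(gh_f) = 6.149
Term 1 = ε^1.25·(…)^4.75 = 9.63×10^-9; Term 2 = ν·Q^9.4·(…)^5.2 = 4.46×10^-7
D = 0.66·(9.63×10^-9 + 4.46×10^-7)^0.04 = 0.3680 m = 368 mm
Check: V = 3.07 m/s, Re = 8.77×10^5, f = 0.01199, h_f = 14.6 m ≈ 15.4 m ✓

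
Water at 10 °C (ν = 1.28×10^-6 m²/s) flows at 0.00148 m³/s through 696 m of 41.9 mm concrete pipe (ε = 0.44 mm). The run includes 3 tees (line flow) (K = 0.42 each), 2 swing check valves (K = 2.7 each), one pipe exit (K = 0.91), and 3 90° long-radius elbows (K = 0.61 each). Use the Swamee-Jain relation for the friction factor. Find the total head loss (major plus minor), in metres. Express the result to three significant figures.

V = 4Q/(πD²) = 1.073 m/s; V²/2g = 0.05872 m
Re = 3.51×10^4, ε/D = 0.0105 → f = 0.04061 (Swamee-Jain)
Major: h_f = f(L/D)·V²/2g = 0.04061·16611·0.05872 = 39.62 m
Minor: ΣK = 9.40; h_m = ΣK·V²/2g = 0.5520 m
Total H_L = 39.62 + 0.5520 = 40.17 m

H_L ≈ 40.2 m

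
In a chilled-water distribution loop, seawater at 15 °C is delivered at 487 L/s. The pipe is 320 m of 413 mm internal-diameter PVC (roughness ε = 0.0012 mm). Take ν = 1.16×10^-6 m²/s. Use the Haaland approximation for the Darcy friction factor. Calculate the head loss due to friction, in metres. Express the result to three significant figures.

V = 4Q/(πD²) = 4·0.487/(π·0.413²) = 3.635 m/s
Re = VD/ν = 3.635·0.413/1.16×10^-6 = 1.29×10^6 → turbulent
ε/D = 0.0012/413 = 2.91×10^-6
Haaland: f = 0.01116
h_f = f(L/D)V²/(2g) = 0.01116·(320/0.413)·3.635²/(2·9.81) = 5.822 m

h_f ≈ 5.82 m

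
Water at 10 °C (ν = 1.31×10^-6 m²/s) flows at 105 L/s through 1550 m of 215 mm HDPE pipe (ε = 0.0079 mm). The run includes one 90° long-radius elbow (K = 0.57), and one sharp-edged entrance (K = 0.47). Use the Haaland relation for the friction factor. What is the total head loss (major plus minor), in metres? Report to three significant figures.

H_L ≈ 42.3 m

V = 4Q/(πD²) = 2.892 m/s; V²/2g = 0.4263 m
Re = 4.75×10^5, ε/D = 3.67×10^-5 → f = 0.01362 (Haaland)
Major: h_f = f(L/D)·V²/2g = 0.01362·7209·0.4263 = 41.85 m
Minor: ΣK = 1.04; h_m = ΣK·V²/2g = 0.4434 m
Total H_L = 41.85 + 0.4434 = 42.29 m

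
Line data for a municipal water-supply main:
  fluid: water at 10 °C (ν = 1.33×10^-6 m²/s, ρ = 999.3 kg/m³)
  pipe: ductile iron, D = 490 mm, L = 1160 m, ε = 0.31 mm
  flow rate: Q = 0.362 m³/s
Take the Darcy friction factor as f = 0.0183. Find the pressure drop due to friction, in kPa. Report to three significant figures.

Δp ≈ 79.8 kPa

V = 4Q/(πD²) = 4·0.362/(π·0.490²) = 1.920 m/s
h_f = f(L/D)V²/(2g) = 0.01830·(1160/0.490)·1.920²/(2·9.81) = 8.137 m
Δp = ρg·h_f = 999.3·9.81·8.137 = 79.77 kPa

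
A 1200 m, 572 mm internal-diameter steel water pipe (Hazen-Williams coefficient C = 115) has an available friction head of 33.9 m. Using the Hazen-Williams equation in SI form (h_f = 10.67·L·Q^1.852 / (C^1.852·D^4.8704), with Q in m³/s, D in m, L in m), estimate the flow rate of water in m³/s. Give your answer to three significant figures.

Rearranging: Q = [h_f·C^1.852·D^4.8704 / (10.67·L)]^(1/1.852)
Q = [33.9·115^1.852·0.572^4.8704 / (10.67·1200)]^0.540 = 1.074 m³/s

Q ≈ 1.07 m³/s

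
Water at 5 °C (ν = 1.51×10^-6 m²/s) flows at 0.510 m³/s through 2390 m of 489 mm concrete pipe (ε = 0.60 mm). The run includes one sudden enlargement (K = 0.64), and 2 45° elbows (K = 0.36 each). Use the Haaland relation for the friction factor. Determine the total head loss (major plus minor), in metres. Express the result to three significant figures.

V = 4Q/(πD²) = 2.716 m/s; V²/2g = 0.3759 m
Re = 8.79×10^5, ε/D = 0.00123 → f = 0.02095 (Haaland)
Major: h_f = f(L/D)·V²/2g = 0.02095·4888·0.3759 = 38.49 m
Minor: ΣK = 1.36; h_m = ΣK·V²/2g = 0.5112 m
Total H_L = 38.49 + 0.5112 = 39.00 m

H_L ≈ 39.0 m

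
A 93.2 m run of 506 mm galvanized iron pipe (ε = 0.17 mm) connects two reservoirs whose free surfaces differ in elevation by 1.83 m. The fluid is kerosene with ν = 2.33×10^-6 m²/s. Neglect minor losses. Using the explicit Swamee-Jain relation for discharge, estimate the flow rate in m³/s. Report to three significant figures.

Q ≈ 0.698 m³/s

Swamee-Jain (Type II): Q = -0.965·√(gD⁵h_f/L)·ln[ε/(3.7D) + √(3.17ν²L/(gD³h_f))]
√(gD⁵h_f/L) = √(9.81·0.506⁵·1.83/93.2) = 0.07993
ε/(3.7D) = 9.08×10^-5; √(3.17ν²L/(gD³h_f)) = 2.63×10^-5
Q = -0.965·0.07993·ln(1.171×10^-4) = 0.6983 m³/s
Check: V = 3.47 m/s, Re = 7.54×10^5, f = 0.01627, h_f = 1.84 m ≈ 1.83 m ✓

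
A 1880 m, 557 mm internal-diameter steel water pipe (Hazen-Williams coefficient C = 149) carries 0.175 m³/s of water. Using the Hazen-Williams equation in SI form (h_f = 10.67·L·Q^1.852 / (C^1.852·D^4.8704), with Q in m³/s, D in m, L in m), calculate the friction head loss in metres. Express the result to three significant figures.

h_f = 10.67·1880·0.175^1.852 / (149^1.852·0.557^4.8704) = 1.299 m

h_f ≈ 1.30 m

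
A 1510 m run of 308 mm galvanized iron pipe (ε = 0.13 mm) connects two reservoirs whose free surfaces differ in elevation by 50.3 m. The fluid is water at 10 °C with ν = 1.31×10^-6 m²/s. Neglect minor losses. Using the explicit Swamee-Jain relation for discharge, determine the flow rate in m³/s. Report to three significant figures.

Q ≈ 0.258 m³/s

Swamee-Jain (Type II): Q = -0.965·√(gD⁵h_f/L)·ln[ε/(3.7D) + √(3.17ν²L/(gD³h_f))]
√(gD⁵h_f/L) = √(9.81·0.308⁵·50.3/1510) = 0.03010
ε/(3.7D) = 1.14×10^-4; √(3.17ν²L/(gD³h_f)) = 2.39×10^-5
Q = -0.965·0.03010·ln(1.379×10^-4) = 0.2581 m³/s
Check: V = 3.46 m/s, Re = 8.15×10^5, f = 0.01687, h_f = 50.6 m ≈ 50.3 m ✓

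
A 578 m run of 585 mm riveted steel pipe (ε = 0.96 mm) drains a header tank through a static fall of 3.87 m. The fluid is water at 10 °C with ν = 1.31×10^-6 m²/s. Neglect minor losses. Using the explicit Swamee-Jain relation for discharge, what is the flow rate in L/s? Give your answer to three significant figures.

Swamee-Jain (Type II): Q = -0.965·√(gD⁵h_f/L)·ln[ε/(3.7D) + √(3.17ν²L/(gD³h_f))]
√(gD⁵h_f/L) = √(9.81·0.585⁵·3.87/578) = 0.06708
ε/(3.7D) = 4.44×10^-4; √(3.17ν²L/(gD³h_f)) = 2.03×10^-5
Q = -0.965·0.06708·ln(4.639×10^-4) = 0.4969 m³/s
Check: V = 1.85 m/s, Re = 8.26×10^5, f = 0.02258, h_f = 3.89 m ≈ 3.87 m ✓

Q ≈ 497 L/s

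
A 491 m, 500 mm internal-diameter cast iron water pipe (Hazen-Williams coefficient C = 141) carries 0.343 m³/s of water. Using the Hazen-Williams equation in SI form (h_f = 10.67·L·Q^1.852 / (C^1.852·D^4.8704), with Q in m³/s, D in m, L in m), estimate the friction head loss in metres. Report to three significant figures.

h_f = 10.67·491·0.343^1.852 / (141^1.852·0.500^4.8704) = 2.210 m

h_f ≈ 2.21 m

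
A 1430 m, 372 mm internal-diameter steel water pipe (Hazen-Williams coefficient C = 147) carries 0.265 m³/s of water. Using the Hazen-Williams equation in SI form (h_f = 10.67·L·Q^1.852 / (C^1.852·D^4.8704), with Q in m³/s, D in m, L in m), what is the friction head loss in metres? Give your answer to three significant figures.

h_f = 10.67·1430·0.265^1.852 / (147^1.852·0.372^4.8704) = 15.60 m

h_f ≈ 15.6 m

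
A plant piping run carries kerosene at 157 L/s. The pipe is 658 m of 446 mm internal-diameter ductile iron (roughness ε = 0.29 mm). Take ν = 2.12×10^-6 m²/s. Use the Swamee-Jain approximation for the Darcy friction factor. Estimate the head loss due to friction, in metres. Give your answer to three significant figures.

h_f ≈ 1.49 m

V = 4Q/(πD²) = 4·0.157/(π·0.446²) = 1.005 m/s
Re = VD/ν = 1.005·0.446/2.12×10^-6 = 2.11×10^5 → turbulent
ε/D = 0.29/446 = 6.50×10^-4
Swamee-Jain: f = 0.01960
h_f = f(L/D)V²/(2g) = 0.01960·(658/0.446)·1.005²/(2·9.81) = 1.488 m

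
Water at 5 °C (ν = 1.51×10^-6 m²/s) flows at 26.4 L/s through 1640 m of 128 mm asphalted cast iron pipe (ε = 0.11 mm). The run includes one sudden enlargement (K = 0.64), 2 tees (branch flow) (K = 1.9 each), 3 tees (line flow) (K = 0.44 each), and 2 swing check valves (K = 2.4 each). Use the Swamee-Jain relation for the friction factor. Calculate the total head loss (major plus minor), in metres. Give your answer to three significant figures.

H_L ≈ 59.5 m

V = 4Q/(πD²) = 2.052 m/s; V²/2g = 0.2145 m
Re = 1.74×10^5, ε/D = 8.59×10^-4 → f = 0.02082 (Swamee-Jain)
Major: h_f = f(L/D)·V²/2g = 0.02082·12812·0.2145 = 57.23 m
Minor: ΣK = 10.6; h_m = ΣK·V²/2g = 2.265 m
Total H_L = 57.23 + 2.265 = 59.49 m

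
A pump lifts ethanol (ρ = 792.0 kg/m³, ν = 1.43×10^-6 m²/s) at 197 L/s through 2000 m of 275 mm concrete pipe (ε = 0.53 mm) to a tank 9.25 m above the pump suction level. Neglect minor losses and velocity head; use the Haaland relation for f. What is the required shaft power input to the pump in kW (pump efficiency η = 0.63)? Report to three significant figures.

P_shaft ≈ 255 kW

V = 4Q/(πD²) = 3.317 m/s; Re = 6.38×10^5; ε/D = 0.00193; f = 0.02350
h_f = f(L/D)V²/2g = 95.82 m
Total head H = z + h_f = 9.25 + 95.82 = 105.1 m
P_hyd = ρgQH = 792.0·9.81·0.197·105.1 = 160.8 kW
P_shaft = P_hyd/η = 160.8/0.63 = 255.3 kW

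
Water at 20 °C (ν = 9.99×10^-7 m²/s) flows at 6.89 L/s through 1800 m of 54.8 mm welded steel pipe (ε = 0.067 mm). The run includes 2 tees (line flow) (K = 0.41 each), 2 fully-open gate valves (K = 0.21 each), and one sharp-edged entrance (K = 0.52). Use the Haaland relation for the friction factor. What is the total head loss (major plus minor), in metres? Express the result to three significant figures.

H_L ≈ 315 m

V = 4Q/(πD²) = 2.921 m/s; V²/2g = 0.4349 m
Re = 1.60×10^5, ε/D = 0.00122 → f = 0.02201 (Haaland)
Major: h_f = f(L/D)·V²/2g = 0.02201·32847·0.4349 = 314.4 m
Minor: ΣK = 1.76; h_m = ΣK·V²/2g = 0.7655 m
Total H_L = 314.4 + 0.7655 = 315.2 m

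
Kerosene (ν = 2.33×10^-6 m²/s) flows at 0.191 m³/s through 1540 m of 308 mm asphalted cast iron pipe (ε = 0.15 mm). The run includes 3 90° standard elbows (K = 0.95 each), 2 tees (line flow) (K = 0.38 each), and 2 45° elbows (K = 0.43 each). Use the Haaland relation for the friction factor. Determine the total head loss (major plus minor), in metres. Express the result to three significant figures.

H_L ≈ 31.4 m

V = 4Q/(πD²) = 2.564 m/s; V²/2g = 0.3350 m
Re = 3.39×10^5, ε/D = 4.87×10^-4 → f = 0.01786 (Haaland)
Major: h_f = f(L/D)·V²/2g = 0.01786·5000·0.3350 = 29.91 m
Minor: ΣK = 4.47; h_m = ΣK·V²/2g = 1.497 m
Total H_L = 29.91 + 1.497 = 31.41 m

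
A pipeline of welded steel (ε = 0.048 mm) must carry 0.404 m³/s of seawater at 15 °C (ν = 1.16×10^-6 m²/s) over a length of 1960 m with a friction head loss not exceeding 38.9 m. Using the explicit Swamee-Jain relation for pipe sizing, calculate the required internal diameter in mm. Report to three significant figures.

D ≈ 396 mm

Swamee-Jain (Type III): D = 0.66·[ε^1.25·(LQ²/(gh_f))^4.75 + ν·Q^9.4·(L/(gh_f))^5.2]^0.04
LQ²/(gh_f) = 0.8383; L/(gh_f) = 5.136
Term 1 = ε^1.25·(…)^4.75 = 1.73×10^-6; Term 2 = ν·Q^9.4·(…)^5.2 = 1.15×10^-6
D = 0.66·(1.73×10^-6 + 1.15×10^-6)^0.04 = 0.3962 m = 396 mm
Check: V = 3.28 m/s, Re = 1.12×10^6, f = 0.01370, h_f = 37.1 m ≈ 38.9 m ✓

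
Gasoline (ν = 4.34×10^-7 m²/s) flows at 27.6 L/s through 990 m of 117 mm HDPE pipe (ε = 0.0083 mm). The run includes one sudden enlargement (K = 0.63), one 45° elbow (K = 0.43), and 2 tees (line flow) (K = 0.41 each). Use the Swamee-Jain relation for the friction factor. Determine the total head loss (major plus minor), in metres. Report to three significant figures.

H_L ≈ 39.2 m

V = 4Q/(πD²) = 2.567 m/s; V²/2g = 0.3359 m
Re = 6.92×10^5, ε/D = 7.09×10^-5 → f = 0.01357 (Swamee-Jain)
Major: h_f = f(L/D)·V²/2g = 0.01357·8462·0.3359 = 38.56 m
Minor: ΣK = 1.88; h_m = ΣK·V²/2g = 0.6315 m
Total H_L = 38.56 + 0.6315 = 39.20 m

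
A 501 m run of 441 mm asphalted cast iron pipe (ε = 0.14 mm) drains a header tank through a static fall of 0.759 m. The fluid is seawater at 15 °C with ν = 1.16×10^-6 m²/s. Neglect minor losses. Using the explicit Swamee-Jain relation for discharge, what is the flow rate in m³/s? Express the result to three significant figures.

Q ≈ 0.134 m³/s

Swamee-Jain (Type II): Q = -0.965·√(gD⁵h_f/L)·ln[ε/(3.7D) + √(3.17ν²L/(gD³h_f))]
√(gD⁵h_f/L) = √(9.81·0.441⁵·0.759/501) = 0.01574
ε/(3.7D) = 8.58×10^-5; √(3.17ν²L/(gD³h_f)) = 5.78×10^-5
Q = -0.965·0.01574·ln(1.436×10^-4) = 0.1344 m³/s
Check: V = 0.880 m/s, Re = 3.35×10^5, f = 0.01702, h_f = 0.763 m ≈ 0.759 m ✓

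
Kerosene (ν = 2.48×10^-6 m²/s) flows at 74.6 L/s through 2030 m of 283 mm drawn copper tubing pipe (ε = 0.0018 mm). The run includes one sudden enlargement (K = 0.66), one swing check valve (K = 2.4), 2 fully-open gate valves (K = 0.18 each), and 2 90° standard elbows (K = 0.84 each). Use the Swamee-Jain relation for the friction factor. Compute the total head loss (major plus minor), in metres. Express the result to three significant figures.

V = 4Q/(πD²) = 1.186 m/s; V²/2g = 0.07169 m
Re = 1.35×10^5, ε/D = 6.36×10^-6 → f = 0.01683 (Swamee-Jain)
Major: h_f = f(L/D)·V²/2g = 0.01683·7173·0.07169 = 8.655 m
Minor: ΣK = 5.10; h_m = ΣK·V²/2g = 0.3656 m
Total H_L = 8.655 + 0.3656 = 9.021 m

H_L ≈ 9.02 m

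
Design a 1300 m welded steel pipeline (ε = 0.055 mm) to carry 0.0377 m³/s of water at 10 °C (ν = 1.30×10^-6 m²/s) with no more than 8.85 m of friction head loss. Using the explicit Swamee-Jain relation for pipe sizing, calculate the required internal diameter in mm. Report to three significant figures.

D ≈ 201 mm

Swamee-Jain (Type III): D = 0.66·[ε^1.25·(LQ²/(gh_f))^4.75 + ν·Q^9.4·(L/(gh_f))^5.2]^0.04
LQ²/(gh_f) = 0.02128; L/(gh_f) = 14.97
Term 1 = ε^1.25·(…)^4.75 = 5.41×10^-14; Term 2 = ν·Q^9.4·(…)^5.2 = 6.97×10^-14
D = 0.66·(5.41×10^-14 + 6.97×10^-14)^0.04 = 0.2010 m = 201 mm
Check: V = 1.19 m/s, Re = 1.84×10^5, f = 0.01780, h_f = 8.28 m ≈ 8.85 m ✓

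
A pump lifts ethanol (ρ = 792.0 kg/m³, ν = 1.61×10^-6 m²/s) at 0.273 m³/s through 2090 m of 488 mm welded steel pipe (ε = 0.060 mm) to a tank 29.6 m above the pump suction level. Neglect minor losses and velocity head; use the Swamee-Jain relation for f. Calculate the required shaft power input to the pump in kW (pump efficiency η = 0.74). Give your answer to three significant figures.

V = 4Q/(πD²) = 1.460 m/s; Re = 4.42×10^5; ε/D = 1.23×10^-4; f = 0.01493
h_f = f(L/D)V²/2g = 6.942 m
Total head H = z + h_f = 29.6 + 6.942 = 36.54 m
P_hyd = ρgQH = 792.0·9.81·0.273·36.54 = 77.51 kW
P_shaft = P_hyd/η = 77.51/0.74 = 104.7 kW

P_shaft ≈ 105 kW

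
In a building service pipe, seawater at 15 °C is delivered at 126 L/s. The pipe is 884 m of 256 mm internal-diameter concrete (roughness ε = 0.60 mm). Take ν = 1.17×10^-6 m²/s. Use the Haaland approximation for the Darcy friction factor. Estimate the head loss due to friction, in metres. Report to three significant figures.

h_f ≈ 26.1 m

V = 4Q/(πD²) = 4·0.126/(π·0.256²) = 2.448 m/s
Re = VD/ν = 2.448·0.256/1.17×10^-6 = 5.36×10^5 → turbulent
ε/D = 0.60/256 = 0.00234
Haaland: f = 0.02476
h_f = f(L/D)V²/(2g) = 0.02476·(884/0.256)·2.448²/(2·9.81) = 26.11 m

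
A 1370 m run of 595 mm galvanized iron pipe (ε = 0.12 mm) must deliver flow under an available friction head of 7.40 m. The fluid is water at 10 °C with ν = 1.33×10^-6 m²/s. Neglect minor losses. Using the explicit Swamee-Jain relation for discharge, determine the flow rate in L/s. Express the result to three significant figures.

Q ≈ 575 L/s

Swamee-Jain (Type II): Q = -0.965·√(gD⁵h_f/L)·ln[ε/(3.7D) + √(3.17ν²L/(gD³h_f))]
√(gD⁵h_f/L) = √(9.81·0.595⁵·7.40/1370) = 0.06286
ε/(3.7D) = 5.45×10^-5; √(3.17ν²L/(gD³h_f)) = 2.24×10^-5
Q = -0.965·0.06286·ln(7.692×10^-5) = 0.5746 m³/s
Check: V = 2.07 m/s, Re = 9.25×10^5, f = 0.01486, h_f = 7.45 m ≈ 7.40 m ✓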